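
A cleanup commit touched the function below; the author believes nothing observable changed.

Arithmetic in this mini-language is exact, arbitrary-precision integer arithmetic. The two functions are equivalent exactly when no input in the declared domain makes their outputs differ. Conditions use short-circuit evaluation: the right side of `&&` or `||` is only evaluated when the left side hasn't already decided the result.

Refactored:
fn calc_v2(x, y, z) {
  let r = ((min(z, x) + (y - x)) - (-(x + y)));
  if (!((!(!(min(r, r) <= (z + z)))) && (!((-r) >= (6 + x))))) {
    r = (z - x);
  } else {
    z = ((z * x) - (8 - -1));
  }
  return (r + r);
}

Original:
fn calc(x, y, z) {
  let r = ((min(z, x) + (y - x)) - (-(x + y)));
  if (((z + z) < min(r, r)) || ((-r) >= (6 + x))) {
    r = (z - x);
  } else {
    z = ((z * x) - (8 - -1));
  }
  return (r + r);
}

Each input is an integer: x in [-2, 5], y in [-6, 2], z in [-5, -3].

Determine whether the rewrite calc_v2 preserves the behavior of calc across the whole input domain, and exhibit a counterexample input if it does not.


Behavior is preserved: although comparison usage differs; boolean connective usage differs, the outputs never diverge.
Spot check at x=3, y=2, z=-4 — calc: r := 0 | (((z + z) < min(r, r)) || ((-r) >= (6 + x))): true | r := -7 | result -14. calc_v2: r := 0 | (!((!(!(min(r, r) <= (z + z)))) && (!((-r) >= (6 + x))))): true | r := -7 | result -14. Both give -14.
Across all 216 domain points the two functions coincide.
verdict: equivalent


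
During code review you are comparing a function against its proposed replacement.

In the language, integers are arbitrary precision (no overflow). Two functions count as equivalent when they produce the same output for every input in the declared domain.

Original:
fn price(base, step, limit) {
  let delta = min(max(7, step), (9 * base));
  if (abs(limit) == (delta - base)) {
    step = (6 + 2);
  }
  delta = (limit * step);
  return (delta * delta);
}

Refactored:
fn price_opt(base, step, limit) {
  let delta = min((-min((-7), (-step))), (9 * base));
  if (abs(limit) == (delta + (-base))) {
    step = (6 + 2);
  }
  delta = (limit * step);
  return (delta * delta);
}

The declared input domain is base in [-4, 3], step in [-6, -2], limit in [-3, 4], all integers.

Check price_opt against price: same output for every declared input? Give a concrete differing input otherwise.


This is a faithful refactor — arithmetic usage differs, plus min/max/abs usage differs, but the computed results match everywhere.
One worked example (base=-2, step=-6, limit=-1) — price: delta becomes -18; next (abs(limit) == (delta - base)) evaluates to false; next delta becomes 6; next final value 36; price_opt: delta becomes -18; next (abs(limit) == (delta + (-base))) evaluates to false; next delta becomes 6; next final value 36; agreement on 36.
Sweeping the whole domain (320 inputs) finds no disagreement.
verdict: equivalent


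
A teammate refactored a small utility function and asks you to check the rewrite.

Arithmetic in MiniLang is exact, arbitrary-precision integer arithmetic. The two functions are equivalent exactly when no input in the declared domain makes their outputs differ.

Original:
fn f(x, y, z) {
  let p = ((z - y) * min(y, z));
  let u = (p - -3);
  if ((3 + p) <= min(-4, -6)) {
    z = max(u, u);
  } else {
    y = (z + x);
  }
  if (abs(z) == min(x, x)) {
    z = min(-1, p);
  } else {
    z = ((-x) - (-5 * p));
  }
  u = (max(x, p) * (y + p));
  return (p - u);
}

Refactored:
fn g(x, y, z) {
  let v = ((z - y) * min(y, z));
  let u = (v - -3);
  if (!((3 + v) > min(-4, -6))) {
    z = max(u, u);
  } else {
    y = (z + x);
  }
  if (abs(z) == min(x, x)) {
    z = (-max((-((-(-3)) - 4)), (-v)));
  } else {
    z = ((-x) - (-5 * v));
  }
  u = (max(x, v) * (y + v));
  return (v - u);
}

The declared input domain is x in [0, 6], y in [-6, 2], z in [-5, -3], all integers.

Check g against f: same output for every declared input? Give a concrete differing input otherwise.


This is a faithful refactor — arithmetic usage differs; and boolean connective usage differs; and local variable names differ; and constant usage differs; and comparison usage differs; and min/max/abs usage differs, but the computed results match everywhere.
As a probe, take x=5, y=-3, z=-5: f runs p becomes 10; next u becomes 13; next ((3 + p) <= min(-4, -6)) evaluates to false; next y becomes 0; next (abs(z) == min(x, x)) evaluates to true; next z becomes -1; next u becomes 100; next final value -90; g runs v becomes 10; next u becomes 13; next (!((3 + v) > min(-4, -6))) evaluates to false; next y becomes 0; next (abs(z) == min(x, x)) evaluates to true; next z becomes -1; next u becomes 100; next final value -90; both end at -90.
Checked all 189 inputs in the declared domain: the outputs agree on every one.
verdict: equivalent


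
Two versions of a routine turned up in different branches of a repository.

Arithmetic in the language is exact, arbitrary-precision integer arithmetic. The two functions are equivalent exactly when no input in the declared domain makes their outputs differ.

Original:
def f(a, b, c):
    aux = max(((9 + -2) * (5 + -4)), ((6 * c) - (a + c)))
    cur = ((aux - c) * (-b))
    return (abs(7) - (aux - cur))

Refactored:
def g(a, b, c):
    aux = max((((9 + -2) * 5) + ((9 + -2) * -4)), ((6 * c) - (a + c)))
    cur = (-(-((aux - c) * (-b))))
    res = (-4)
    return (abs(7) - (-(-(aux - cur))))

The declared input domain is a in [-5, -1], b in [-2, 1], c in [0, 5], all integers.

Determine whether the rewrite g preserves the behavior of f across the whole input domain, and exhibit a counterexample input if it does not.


Behavior is preserved: although local variable names differ, plus constant usage differs, plus statement counts differ, plus arithmetic usage differs, the outputs never diverge.
One worked example (a=-1, b=1, c=4) — f: aux := 21 | cur := -17 | result -31; g: aux := 21 | cur := -17 | res := -4 | result -31; agreement on -31.
An exhaustive pass over the 120 declared inputs shows identical outputs.
verdict: equivalent


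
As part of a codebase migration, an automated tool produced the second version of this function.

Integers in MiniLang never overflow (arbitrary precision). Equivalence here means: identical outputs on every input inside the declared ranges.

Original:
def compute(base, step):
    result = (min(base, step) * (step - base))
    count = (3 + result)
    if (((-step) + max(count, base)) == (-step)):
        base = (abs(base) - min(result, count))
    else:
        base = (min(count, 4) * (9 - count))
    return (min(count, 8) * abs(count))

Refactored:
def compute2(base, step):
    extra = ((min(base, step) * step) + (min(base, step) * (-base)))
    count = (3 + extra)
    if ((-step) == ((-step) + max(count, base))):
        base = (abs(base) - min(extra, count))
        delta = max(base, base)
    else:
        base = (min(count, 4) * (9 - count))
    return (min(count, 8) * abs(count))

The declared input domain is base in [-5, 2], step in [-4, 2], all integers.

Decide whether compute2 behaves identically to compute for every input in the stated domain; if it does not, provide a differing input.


Side by side, the visible changes include: min/max/abs usage differs; and statement counts differ; and local variable names differ; and arithmetic usage differs.
As a probe, take base=-4, step=-2: compute runs result becomes -8; next count becomes -5; next (((-step) + max(count, base)) == (-step)) evaluates to false; next base becomes -70; next final value -25; compute2 runs extra becomes -8; next count becomes -5; next ((-step) == ((-step) + max(count, base))) evaluates to false; next base becomes -70; next final value -25; both end at -25.
Across all 56 domain points the two functions coincide.
verdict: equivalent


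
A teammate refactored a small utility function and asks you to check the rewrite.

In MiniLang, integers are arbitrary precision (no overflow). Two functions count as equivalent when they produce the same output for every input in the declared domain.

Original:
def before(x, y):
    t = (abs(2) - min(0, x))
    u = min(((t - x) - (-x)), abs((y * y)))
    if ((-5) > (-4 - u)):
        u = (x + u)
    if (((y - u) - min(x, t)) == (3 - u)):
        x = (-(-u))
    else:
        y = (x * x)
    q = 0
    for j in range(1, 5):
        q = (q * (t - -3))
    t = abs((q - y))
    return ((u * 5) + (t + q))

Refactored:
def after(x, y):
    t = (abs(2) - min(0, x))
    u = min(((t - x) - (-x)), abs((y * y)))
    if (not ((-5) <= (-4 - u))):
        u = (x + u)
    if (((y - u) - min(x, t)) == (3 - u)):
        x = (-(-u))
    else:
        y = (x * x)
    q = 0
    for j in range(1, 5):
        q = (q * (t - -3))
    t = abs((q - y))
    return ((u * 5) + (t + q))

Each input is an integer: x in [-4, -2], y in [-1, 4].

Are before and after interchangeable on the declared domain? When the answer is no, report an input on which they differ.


Changes here: boolean connective usage differs; also comparison usage differs; the full 18-point sweep finds no disagreement.
verdict: equivalent


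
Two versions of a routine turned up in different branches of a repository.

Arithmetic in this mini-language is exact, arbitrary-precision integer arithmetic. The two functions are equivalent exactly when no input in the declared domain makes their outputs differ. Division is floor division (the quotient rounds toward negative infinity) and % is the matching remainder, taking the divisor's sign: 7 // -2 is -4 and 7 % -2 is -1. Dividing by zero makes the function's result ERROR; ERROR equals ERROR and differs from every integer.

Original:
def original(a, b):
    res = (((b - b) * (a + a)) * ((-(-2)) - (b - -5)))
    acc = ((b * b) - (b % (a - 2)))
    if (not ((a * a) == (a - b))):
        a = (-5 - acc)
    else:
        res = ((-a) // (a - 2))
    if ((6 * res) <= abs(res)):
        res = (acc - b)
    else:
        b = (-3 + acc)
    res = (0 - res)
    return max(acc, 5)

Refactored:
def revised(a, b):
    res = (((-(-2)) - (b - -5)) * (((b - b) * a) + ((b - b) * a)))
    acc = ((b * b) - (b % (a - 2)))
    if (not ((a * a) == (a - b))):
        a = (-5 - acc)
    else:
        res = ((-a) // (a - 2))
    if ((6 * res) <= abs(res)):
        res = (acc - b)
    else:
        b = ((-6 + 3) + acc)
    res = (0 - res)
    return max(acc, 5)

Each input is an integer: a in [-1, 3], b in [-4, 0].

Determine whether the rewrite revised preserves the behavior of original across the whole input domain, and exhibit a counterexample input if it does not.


The two versions differ — the changes include constant usage differs; also arithmetic usage differs.
Spot check at a=2, b=0 — original: res := 0 | divide-by-zero, output ERROR. revised: res := 0 | divide-by-zero, output ERROR. Both give ERROR.
Checked all 25 inputs in the declared domain: the outputs agree on every one.
verdict: equivalent


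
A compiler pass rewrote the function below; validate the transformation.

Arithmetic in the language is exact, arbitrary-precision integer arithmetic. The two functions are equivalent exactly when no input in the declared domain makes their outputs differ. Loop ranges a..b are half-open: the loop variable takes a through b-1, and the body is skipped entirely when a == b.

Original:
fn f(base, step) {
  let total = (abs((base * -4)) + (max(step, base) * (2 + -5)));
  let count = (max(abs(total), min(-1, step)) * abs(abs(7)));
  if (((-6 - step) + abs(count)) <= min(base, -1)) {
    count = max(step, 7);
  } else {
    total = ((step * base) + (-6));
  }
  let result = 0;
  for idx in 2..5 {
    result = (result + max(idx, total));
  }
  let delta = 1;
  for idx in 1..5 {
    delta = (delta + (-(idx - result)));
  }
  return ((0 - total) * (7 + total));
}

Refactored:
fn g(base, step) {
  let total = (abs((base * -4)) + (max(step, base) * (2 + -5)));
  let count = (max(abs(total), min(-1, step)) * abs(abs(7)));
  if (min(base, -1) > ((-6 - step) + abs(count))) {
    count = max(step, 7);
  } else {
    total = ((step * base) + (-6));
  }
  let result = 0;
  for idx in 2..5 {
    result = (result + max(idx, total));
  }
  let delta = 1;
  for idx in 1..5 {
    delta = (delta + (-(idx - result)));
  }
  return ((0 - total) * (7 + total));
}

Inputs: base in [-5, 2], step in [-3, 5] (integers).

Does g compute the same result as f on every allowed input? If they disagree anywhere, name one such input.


Try base=-4, step=5.
f: total := 1 | count := 7 | (((-6 - step) + abs(count)) <= min(base, -1)): true | count := 7 | result := 0 | iter idx=2: | result := 2 | iter idx=3: | result := 5 | iter idx=4: | result := 9 | delta := 1 | iter idx=1: | delta := 9 | iter idx=2: | delta := 16 | iter idx=3: | delta := 22 | iter idx=4: | delta := 27 | result -8
g: total := 1 | count := 7 | (min(base, -1) > ((-6 - step) + abs(count))): false | total := -26 | result := 0 | iter idx=2: | result := 2 | iter idx=3: | result := 5 | iter idx=4: | result := 9 | delta := 1 | iter idx=1: | delta := 9 | iter idx=2: | delta := 16 | iter idx=3: | delta := 22 | iter idx=4: | delta := 27 | result -494
-8 and -494 differ, so these are not the same function on this domain.
verdict: not equivalent; witness: base=-4, step=5


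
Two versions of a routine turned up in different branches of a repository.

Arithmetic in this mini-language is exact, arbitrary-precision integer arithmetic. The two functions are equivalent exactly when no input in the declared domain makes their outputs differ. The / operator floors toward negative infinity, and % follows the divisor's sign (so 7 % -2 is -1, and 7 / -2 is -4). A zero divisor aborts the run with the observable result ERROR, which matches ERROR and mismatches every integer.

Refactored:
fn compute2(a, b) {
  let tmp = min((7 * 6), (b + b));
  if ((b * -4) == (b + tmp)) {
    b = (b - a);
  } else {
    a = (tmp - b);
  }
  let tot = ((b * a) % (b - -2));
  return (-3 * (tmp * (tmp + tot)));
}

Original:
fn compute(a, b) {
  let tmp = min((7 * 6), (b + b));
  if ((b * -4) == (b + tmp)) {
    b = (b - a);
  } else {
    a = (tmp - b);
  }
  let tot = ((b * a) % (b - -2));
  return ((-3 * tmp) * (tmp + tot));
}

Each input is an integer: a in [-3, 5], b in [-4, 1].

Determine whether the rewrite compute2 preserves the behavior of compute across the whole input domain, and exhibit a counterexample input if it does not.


Comparing the listings, the differences include: same computation, different form.
Spot check at a=4, b=0 — compute: tmp = 0; ((b * -4) == (b + tmp)) -> true; b = -4; tot = 0; return 0. compute2: tmp = 0; ((b * -4) == (b + tmp)) -> true; b = -4; tot = 0; return 0. Both give 0.
Across all 54 domain points the two functions coincide.
verdict: equivalent


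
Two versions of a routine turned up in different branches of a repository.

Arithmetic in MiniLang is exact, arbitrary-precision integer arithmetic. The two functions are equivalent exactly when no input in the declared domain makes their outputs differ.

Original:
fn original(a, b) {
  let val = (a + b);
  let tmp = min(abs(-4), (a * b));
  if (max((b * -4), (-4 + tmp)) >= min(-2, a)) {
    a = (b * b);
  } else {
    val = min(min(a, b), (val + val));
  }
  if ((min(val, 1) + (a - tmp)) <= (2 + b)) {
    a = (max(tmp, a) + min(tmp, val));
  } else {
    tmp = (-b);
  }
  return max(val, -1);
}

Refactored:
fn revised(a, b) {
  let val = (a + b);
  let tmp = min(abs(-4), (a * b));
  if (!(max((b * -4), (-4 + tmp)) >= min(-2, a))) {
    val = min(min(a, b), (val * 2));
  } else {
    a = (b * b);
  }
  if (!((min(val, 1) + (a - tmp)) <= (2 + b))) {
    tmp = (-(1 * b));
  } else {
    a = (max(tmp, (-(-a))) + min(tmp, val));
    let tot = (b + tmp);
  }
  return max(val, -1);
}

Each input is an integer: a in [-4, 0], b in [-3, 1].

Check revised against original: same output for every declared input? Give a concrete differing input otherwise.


The two versions differ — the changes include statement counts differ, and local variable names differ, and boolean connective usage differs, and arithmetic usage differs, and constant usage differs.
Tracing a=0, b=-3: original: val = -3; tmp = 0; (max((b * -4), (-4 + tmp)) >= min(-2, a)) -> true; a = 9; ((min(val, 1) + (a - tmp)) <= (2 + b)) -> false; tmp = 3; return -1 | revised: val = -3; tmp = 0; (!(max((b * -4), (-4 + tmp)) >= min(-2, a))) -> false; a = 9; (!((min(val, 1) + (a - tmp)) <= (2 + b))) -> true; tmp = 3; return -1 — matching result -1.
An exhaustive pass over the 25 declared inputs shows identical outputs.
verdict: equivalent


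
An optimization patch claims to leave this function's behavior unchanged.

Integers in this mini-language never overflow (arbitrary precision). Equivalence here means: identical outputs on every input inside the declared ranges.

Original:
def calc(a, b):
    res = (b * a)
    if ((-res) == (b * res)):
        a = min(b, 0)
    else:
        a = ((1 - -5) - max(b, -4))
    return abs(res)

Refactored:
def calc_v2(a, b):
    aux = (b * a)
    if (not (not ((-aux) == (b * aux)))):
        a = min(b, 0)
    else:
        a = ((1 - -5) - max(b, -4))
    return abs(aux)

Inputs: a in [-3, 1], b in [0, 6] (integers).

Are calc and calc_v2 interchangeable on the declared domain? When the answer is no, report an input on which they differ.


Equivalent — the differences include local variable names differ, and boolean connective usage differs, yet no declared input distinguishes the two.
One worked example (a=-2, b=6) — calc: res becomes -12; next ((-res) == (b * res)) evaluates to false; next a becomes 0; next final value 12; calc_v2: aux becomes -12; next (not (not ((-aux) == (b * aux)))) evaluates to false; next a becomes 0; next final value 12; agreement on 12.
Across all 35 domain points the two functions coincide.
verdict: equivalent


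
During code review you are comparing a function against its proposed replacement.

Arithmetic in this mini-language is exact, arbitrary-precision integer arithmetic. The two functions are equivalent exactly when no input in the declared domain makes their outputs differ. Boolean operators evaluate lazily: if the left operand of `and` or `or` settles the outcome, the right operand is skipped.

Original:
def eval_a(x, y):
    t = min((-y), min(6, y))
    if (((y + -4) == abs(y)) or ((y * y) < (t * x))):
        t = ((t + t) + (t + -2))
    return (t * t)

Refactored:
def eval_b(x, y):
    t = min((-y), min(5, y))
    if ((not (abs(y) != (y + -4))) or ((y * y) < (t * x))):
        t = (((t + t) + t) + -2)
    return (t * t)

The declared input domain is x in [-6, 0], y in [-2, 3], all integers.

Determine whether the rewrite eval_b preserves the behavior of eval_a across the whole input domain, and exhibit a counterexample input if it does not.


Although `6` became `5`, no input in the stated domain can expose it; all 42 inputs agree.
verdict: equivalent


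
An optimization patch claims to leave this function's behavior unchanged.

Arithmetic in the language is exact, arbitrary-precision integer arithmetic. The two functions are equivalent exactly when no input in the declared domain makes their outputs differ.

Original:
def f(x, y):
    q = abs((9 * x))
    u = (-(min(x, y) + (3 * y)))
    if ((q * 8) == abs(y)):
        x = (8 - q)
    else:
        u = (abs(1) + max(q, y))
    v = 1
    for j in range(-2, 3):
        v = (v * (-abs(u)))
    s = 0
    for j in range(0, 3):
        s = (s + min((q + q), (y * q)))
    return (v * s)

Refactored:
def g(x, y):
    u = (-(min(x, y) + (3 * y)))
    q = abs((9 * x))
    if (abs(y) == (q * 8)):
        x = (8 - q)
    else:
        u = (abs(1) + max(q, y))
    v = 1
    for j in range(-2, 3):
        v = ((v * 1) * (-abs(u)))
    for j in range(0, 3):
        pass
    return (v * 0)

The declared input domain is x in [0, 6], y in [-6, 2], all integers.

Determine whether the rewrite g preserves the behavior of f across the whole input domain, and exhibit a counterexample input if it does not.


Run the pair on x=1, y=-6.
f: q becomes 9; next u becomes 24; next ((q * 8) == abs(y)) evaluates to false; next u becomes 10; next v becomes 1; next at j=-2:; next v becomes -10; next at j=-1:; next v becomes 100; next at j=0:; next v becomes -1000; next at j=1:; next v becomes 10000; next at j=2:; next v becomes -100000; next s becomes 0; next at j=0:; next s becomes -54; next at j=1:; next s becomes -108; next at j=2:; next s becomes -162; next final value 16200000
g: u becomes 24; next q becomes 9; next (abs(y) == (q * 8)) evaluates to false; next u becomes 10; next v becomes 1; next at j=-2:; next v becomes -10; next at j=-1:; next v becomes 100; next at j=0:; next v becomes -1000; next at j=1:; next v becomes 10000; next at j=2:; next v becomes -100000; next at j=0:; next at j=1:; next at j=2:; next final value 0
16200000 against 0: the behavior changed.
verdict: not equivalent; witness: x=1, y=-6


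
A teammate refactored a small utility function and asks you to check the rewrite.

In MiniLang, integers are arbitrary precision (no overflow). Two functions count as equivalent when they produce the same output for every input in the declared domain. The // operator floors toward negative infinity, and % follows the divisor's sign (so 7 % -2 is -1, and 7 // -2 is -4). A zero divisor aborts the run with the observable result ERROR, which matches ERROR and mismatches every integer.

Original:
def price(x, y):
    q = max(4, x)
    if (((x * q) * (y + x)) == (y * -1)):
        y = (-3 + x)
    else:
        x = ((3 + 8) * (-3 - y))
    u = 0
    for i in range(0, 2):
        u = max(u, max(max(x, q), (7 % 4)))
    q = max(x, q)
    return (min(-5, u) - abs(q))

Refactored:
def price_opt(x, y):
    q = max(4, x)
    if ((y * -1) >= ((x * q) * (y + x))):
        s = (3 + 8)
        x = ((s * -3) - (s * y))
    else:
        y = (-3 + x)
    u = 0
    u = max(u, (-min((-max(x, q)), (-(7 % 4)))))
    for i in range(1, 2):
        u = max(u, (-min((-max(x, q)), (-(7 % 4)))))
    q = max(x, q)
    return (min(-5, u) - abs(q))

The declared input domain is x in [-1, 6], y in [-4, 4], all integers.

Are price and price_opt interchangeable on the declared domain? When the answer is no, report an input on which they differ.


Not equivalent: x=-1, y=-4 separates them (-16 vs -9).
price: q = 4; (((x * q) * (y + x)) == (y * -1)) -> false; x = 11; u = 0; [i=0]; u = 11; [i=1]; u = 11; q = 11; return -16
price_opt: q = 4; ((y * -1) >= ((x * q) * (y + x))) -> false; y = -4; u = 0; u = 4; [i=1]; u = 4; q = 4; return -9
verdict: not equivalent; witness: x=-1, y=-4


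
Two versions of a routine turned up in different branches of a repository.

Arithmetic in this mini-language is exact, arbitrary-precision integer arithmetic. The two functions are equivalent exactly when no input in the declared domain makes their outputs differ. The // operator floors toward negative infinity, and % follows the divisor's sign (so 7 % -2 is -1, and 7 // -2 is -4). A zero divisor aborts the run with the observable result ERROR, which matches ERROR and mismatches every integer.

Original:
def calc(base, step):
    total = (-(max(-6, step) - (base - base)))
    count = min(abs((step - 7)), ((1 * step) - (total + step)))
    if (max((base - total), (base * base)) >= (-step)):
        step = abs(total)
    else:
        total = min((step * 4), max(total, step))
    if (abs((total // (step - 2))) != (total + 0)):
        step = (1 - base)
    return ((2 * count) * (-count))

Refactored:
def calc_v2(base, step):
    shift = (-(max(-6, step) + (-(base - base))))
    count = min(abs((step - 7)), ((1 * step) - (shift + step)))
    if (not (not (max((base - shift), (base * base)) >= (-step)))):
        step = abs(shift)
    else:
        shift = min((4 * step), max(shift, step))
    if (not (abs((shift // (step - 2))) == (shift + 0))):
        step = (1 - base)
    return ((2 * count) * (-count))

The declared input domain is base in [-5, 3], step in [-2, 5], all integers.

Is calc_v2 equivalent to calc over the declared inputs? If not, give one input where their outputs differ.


Reading the diff, among the changes: local variable names differ; and boolean connective usage differs; and comparison usage differs; and arithmetic usage differs.
Spot check at base=2, step=0 — calc: total=0, then count=0, then (max((base - total), (base * base)) >= (-step)) is true, then step=0, then (abs((total // (step - 2))) != (total + 0)) is false, then returns 0. calc_v2: shift=0, then count=0, then (not (not (max((base - shift), (base * base)) >= (-step)))) is true, then step=0, then (not (abs((shift // (step - 2))) == (shift + 0))) is false, then returns 0. Both give 0.
Every one of the 72 inputs gives matching results.
verdict: equivalent


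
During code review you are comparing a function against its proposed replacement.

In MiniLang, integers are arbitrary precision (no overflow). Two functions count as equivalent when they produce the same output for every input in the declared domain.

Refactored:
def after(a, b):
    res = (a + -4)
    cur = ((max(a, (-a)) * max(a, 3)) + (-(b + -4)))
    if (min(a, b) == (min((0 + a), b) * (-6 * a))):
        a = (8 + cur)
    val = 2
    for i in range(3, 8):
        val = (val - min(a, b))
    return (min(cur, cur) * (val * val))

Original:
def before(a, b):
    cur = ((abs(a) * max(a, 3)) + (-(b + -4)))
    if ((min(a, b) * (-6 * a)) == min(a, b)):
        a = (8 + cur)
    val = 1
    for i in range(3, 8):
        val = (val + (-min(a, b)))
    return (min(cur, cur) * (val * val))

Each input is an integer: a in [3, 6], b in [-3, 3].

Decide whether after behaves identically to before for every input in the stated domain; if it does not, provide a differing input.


There is a counterexample at a=3, b=-3: 4096 on one side, 4624 on the other.
before: cur := 16 | ((min(a, b) * (-6 * a)) == min(a, b)): false | val := 1 | iter i=3: | val := 4 | iter i=4: | val := 7 | iter i=5: | val := 10 | iter i=6: | val := 13 | iter i=7: | val := 16 | result 4096
after: res := -1 | cur := 16 | (min(a, b) == (min((0 + a), b) * (-6 * a))): false | val := 2 | iter i=3: | val := 5 | iter i=4: | val := 8 | iter i=5: | val := 11 | iter i=6: | val := 14 | iter i=7: | val := 17 | result 4624
verdict: not equivalent; witness: a=3, b=-3


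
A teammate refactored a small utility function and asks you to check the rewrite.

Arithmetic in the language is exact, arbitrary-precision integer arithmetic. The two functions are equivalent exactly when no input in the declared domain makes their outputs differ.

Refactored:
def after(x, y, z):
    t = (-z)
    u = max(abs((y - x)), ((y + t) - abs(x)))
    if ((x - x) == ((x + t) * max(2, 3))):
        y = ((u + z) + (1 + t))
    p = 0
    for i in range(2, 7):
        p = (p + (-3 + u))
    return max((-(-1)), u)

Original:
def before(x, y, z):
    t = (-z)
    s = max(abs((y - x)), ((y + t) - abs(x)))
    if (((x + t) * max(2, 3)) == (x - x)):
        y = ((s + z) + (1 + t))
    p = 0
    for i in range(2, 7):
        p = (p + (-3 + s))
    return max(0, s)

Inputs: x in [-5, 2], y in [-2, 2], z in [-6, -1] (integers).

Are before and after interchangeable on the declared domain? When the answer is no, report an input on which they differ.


Evaluate both at x=-2, y=-2, z=-4.
before: t := 4 | s := 0 | (((x + t) * max(2, 3)) == (x - x)): false | p := 0 | iter i=2: | p := -3 | iter i=3: | p := -6 | iter i=4: | p := -9 | iter i=5: | p := -12 | iter i=6: | p := -15 | result 0
after: t := 4 | u := 0 | ((x - x) == ((x + t) * max(2, 3))): false | p := 0 | iter i=2: | p := -3 | iter i=3: | p := -6 | iter i=4: | p := -9 | iter i=5: | p := -12 | iter i=6: | p := -15 | result 1
0 != 1, so the rewrite changes behavior.
verdict: not equivalent; witness: x=-2, y=-2, z=-4


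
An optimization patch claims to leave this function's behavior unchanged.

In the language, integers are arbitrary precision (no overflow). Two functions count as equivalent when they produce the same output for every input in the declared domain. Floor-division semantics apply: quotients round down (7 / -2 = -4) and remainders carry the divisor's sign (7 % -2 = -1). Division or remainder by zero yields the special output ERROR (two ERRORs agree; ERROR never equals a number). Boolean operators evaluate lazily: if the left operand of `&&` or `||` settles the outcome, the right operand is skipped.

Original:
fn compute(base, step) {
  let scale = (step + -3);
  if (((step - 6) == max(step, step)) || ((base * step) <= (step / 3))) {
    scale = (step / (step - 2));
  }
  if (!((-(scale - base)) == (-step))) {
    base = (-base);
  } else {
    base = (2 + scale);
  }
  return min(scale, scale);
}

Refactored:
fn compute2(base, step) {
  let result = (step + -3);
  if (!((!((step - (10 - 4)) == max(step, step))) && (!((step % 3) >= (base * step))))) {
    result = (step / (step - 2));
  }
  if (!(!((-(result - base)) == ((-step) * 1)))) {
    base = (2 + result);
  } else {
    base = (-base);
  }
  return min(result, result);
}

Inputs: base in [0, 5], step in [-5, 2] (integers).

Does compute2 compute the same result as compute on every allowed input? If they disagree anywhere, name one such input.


Evaluate both at base=0, step=-5.
compute: scale becomes -8; next (((step - 6) == max(step, step)) || ((base * step) <= (step / 3))) evaluates to false; next (!((-(scale - base)) == (-step))) evaluates to true; next base becomes 0; next final value -8
compute2: result becomes -8; next (!((!((step - (10 - 4)) == max(step, step))) && (!((step % 3) >= (base * step))))) evaluates to true; next result becomes 0; next (!(!((-(result - base)) == ((-step) * 1)))) evaluates to false; next base becomes 0; next final value 0
-8 and 0 differ, so these are not the same function on this domain.
verdict: not equivalent; witness: base=0, step=-5


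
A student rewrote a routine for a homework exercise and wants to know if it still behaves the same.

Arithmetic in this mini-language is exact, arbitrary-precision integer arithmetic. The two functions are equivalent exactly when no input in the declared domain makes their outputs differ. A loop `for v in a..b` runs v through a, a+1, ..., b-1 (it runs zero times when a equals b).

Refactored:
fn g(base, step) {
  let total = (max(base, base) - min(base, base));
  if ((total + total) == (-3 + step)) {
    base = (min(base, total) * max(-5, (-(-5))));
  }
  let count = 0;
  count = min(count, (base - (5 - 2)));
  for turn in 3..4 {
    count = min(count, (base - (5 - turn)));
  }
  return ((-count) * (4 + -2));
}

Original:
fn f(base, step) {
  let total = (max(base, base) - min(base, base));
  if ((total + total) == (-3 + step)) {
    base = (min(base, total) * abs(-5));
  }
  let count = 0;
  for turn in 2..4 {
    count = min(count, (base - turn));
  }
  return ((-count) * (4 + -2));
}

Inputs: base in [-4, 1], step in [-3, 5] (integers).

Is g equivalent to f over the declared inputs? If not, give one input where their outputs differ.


Equivalent — the differences include loop structure differs; min/max/abs usage differs; arithmetic usage differs; constant usage differs; statement counts differ, yet no declared input distinguishes the two.
Tracing base=-4, step=-3: f: total=0, then ((total + total) == (-3 + step)) is false, then count=0, then (turn=2), then count=-6, then (turn=3), then count=-7, then returns 14 | g: total=0, then ((total + total) == (-3 + step)) is false, then count=0, then count=-7, then (turn=3), then count=-7, then returns 14 — matching result 14.
An exhaustive pass over the 54 declared inputs shows identical outputs.
verdict: equivalent


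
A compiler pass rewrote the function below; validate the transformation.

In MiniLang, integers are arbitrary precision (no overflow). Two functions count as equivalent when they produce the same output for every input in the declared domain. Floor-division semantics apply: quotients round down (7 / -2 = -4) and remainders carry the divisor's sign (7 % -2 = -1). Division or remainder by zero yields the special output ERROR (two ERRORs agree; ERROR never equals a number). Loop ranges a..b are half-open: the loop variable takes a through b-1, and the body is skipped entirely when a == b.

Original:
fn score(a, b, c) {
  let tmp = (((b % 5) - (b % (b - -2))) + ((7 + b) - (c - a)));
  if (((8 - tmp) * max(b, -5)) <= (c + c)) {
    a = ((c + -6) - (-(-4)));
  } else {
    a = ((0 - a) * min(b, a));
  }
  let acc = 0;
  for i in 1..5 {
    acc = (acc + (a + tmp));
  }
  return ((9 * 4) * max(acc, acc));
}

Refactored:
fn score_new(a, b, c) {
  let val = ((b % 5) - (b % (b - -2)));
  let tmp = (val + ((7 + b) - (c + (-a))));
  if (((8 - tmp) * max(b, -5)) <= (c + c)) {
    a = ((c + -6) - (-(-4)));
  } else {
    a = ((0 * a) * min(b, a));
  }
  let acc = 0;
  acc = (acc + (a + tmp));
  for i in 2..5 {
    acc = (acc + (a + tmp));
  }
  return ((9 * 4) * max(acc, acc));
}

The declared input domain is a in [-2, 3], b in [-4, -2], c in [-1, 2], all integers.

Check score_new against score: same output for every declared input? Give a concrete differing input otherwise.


a=1, b=-3, c=-1 yields 1584 from score but 1152 from score_new.
verdict: not equivalent; witness: a=1, b=-3, c=-1


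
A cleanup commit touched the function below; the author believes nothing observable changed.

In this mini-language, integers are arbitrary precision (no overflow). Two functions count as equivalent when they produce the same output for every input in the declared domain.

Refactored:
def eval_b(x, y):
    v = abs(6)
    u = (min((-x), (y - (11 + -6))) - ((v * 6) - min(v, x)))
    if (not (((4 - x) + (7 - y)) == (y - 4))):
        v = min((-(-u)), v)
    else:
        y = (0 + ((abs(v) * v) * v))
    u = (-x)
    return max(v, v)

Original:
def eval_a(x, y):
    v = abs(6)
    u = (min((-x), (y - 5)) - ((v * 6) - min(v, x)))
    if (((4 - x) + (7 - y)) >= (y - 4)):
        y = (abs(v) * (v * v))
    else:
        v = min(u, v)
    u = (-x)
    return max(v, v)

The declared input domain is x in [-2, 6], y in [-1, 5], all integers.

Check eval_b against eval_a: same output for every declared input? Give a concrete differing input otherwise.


Not equivalent: x=-2, y=-1 separates them (6 vs -44).
eval_a: v = 6; u = -44; (((4 - x) + (7 - y)) >= (y - 4)) -> true; y = 216; u = 2; return 6
eval_b: v = 6; u = -44; (not (((4 - x) + (7 - y)) == (y - 4))) -> true; v = -44; u = 2; return -44
verdict: not equivalent; witness: x=-2, y=-1


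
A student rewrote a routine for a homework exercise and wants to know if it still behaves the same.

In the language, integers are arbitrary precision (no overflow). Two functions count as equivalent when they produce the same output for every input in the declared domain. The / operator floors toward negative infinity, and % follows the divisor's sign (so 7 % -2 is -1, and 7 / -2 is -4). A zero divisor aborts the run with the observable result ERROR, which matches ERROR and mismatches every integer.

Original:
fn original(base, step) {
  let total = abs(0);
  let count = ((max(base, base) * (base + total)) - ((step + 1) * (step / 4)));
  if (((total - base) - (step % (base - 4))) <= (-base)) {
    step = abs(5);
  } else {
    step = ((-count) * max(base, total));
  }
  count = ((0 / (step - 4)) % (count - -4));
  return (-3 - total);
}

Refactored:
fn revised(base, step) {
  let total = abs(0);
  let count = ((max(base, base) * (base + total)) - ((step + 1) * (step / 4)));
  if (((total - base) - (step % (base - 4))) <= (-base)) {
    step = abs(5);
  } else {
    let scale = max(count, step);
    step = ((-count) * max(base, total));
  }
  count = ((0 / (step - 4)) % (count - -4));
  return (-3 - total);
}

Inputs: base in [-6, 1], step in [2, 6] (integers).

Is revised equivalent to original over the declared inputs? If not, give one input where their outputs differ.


Equivalent — the differences include local variable names differ, min/max/abs usage differs, statement counts differ, yet no declared input distinguishes the two.
Spot check at base=-3, step=5 — original: total = 0; count = 3; (((total - base) - (step % (base - 4))) <= (-base)) -> false; step = 0; count = 0; return -3. revised: total = 0; count = 3; (((total - base) - (step % (base - 4))) <= (-base)) -> false; scale = 5; step = 0; count = 0; return -3. Both give -3.
Checked all 40 inputs in the declared domain: the outputs agree on every one.
verdict: equivalent


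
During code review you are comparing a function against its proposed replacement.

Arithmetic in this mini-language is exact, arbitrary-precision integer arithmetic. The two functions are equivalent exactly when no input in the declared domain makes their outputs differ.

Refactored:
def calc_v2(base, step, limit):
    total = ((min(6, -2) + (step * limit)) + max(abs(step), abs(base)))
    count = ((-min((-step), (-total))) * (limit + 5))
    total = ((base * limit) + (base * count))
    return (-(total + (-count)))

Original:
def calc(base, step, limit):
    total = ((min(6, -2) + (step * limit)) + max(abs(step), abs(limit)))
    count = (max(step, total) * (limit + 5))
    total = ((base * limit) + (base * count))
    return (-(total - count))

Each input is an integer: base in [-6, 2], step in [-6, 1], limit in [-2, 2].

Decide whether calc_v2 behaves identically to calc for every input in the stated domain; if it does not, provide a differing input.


Evaluate both at base=-6, step=-5, limit=-2.
calc: total=13, then count=39, then total=-222, then returns 261
calc_v2: total=14, then count=42, then total=-240, then returns 282
261 and 282 differ, so these are not the same function on this domain.
verdict: not equivalent; witness: base=-6, step=-5, limit=-2


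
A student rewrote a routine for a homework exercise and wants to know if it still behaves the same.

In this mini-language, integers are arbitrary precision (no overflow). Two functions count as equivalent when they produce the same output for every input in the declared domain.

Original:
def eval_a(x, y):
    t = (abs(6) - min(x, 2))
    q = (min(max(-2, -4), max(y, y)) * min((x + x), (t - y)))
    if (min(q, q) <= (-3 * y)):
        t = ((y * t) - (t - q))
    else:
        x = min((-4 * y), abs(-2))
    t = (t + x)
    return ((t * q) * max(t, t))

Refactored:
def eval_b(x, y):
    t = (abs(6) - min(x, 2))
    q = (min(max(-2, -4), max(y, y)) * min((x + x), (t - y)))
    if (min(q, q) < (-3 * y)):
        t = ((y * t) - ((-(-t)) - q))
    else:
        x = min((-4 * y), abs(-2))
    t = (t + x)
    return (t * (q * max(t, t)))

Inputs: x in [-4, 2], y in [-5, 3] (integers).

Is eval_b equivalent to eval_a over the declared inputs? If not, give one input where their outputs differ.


The suspicious edit (`(min(q, q) <= (-3 * y))` became `(min(q, q) < (-3 * y))`) never changes the result for any input inside the declared domain.
As a probe, take x=0, y=-2: eval_a runs t becomes 6; next q becomes 0; next (min(q, q) <= (-3 * y)) evaluates to true; next t becomes -18; next t becomes -18; next final value 0; eval_b runs t becomes 6; next q becomes 0; next (min(q, q) < (-3 * y)) evaluates to true; next t becomes -18; next t becomes -18; next final value 0; both end at 0.
Every one of the 63 inputs gives matching results.
verdict: equivalent


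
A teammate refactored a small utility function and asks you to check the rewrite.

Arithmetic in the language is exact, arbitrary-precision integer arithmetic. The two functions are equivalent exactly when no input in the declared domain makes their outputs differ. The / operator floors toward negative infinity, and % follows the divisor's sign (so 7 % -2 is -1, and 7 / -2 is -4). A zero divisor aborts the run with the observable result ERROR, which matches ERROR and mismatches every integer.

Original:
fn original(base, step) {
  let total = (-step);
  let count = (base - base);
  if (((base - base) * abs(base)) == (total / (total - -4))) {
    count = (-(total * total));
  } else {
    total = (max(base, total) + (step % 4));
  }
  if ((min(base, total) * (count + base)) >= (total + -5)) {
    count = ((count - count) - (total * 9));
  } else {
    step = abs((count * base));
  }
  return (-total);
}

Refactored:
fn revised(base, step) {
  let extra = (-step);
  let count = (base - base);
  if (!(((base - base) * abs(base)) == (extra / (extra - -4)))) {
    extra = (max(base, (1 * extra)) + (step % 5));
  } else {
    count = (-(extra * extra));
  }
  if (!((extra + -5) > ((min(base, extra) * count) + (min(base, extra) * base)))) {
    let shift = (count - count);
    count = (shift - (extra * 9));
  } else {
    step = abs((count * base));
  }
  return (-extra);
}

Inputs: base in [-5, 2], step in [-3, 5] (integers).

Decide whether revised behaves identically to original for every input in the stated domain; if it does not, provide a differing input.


These are not equivalent — on base=-5, step=5 the outputs split (4 vs 5).
original: total = -5; count = 0; (((base - base) * abs(base)) == (total / (total - -4))) -> false; total = -4; ((min(base, total) * (count + base)) >= (total + -5)) -> true; count = 36; return 4
revised: extra = -5; count = 0; (!(((base - base) * abs(base)) == (extra / (extra - -4)))) -> true; extra = -5; (!((extra + -5) > ((min(base, extra) * count) + (min(base, extra) * base)))) -> true; shift = 0; count = 45; return 5
verdict: not equivalent; witness: base=-5, step=5
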